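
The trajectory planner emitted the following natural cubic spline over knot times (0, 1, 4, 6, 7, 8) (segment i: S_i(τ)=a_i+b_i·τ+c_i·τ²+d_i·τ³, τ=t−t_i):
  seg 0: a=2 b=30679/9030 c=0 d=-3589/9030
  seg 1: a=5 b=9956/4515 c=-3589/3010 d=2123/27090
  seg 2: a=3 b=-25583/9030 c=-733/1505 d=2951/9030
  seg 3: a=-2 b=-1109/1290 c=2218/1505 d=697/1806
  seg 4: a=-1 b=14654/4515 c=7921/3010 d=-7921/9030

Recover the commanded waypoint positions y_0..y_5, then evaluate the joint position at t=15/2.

y_0 = S_0(0) = a_0 = 2
y_1 = S_1(0) = a_1 = 5
y_2 = S_2(0) = a_2 = 3
y_3 = S_3(0) = a_3 = -2
y_4 = S_4(0) = a_4 = -1
y_5 = S_4(1) = 4
t_q=15/2 is in segment 4 (τ=1/2); S_4(τ)=28199/24080

y_0=2 y_1=5 y_2=3 y_3=-2 y_4=-1 y_5=4
S(15/2) = 28199/24080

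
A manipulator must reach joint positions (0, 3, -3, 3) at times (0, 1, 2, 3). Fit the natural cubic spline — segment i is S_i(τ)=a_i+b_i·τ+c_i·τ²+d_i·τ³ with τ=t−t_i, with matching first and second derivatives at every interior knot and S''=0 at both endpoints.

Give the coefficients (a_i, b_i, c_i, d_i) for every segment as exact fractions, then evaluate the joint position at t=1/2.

Δ: Δ0=3, Δ1=-6, Δ2=6
row 1: diag=4, rhs=-54; c'=1/4, d'=-27/2
row 2: denom=4−1·1/4=15/4; d'=(72−1·-27/2)/(15/4)=114/5
back: M2=114/5
back: M1=-27/2−1/4·114/5=-96/5
M: M0=0, M1=-96/5, M2=114/5, M3=0
seg 0: a=0, c=M0/2=0, d=(M1−M0)/(6·1)=-16/5, b=Δ0−h0·(2M0+M1)/6=31/5
seg 1: a=3, c=M1/2=-48/5, d=(M2−M1)/(6·1)=7, b=Δ1−h1·(2M1+M2)/6=-17/5
seg 2: a=-3, c=M2/2=57/5, d=(M3−M2)/(6·1)=-19/5, b=Δ2−h2·(2M2+M3)/6=-8/5
t_q=1/2 → seg 0, τ=1/2; S=0+31/5·τ+0·τ²+-16/5·τ³=27/10

  seg 0: a=0 b=31/5 c=0 d=-16/5
  seg 1: a=3 b=-17/5 c=-48/5 d=7
  seg 2: a=-3 b=-8/5 c=57/5 d=-19/5
S(1/2) = 27/10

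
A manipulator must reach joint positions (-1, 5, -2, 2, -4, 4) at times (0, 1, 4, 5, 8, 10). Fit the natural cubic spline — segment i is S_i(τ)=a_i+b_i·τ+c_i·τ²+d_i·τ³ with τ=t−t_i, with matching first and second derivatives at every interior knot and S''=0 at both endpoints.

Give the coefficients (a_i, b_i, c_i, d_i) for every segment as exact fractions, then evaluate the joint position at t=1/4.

Δ: Δ0=6, Δ1=-7/3, Δ2=4, Δ3=-2, Δ4=4
row 1: diag=8, rhs=-50; c'=3/8, d'=-25/4
row 2: denom=8−3·3/8=55/8; d'=(38−3·-25/4)/(55/8)=454/55
row 3: denom=8−1·8/55=432/55; d'=(-36−1·454/55)/(432/55)=-1217/216
row 4: denom=10−3·55/144=425/48; d'=(36−3·-1217/216)/(425/48)=7618/1275
back: M4=7618/1275
back: M3=-1217/216−55/144·7618/1275=-6056/765
back: M2=454/55−8/55·-6056/765=35978/3825
back: M1=-25/4−3/8·35978/3825=-12466/1275
M: M0=0, M1=-12466/1275, M2=35978/3825, M3=-6056/765, M4=7618/1275, M5=0
seg 0: a=-1, c=M0/2=0, d=(M1−M0)/(6·1)=-6233/3825, b=Δ0−h0·(2M0+M1)/6=29183/3825
seg 1: a=5, c=M1/2=-6233/1275, d=(M2−M1)/(6·3)=36688/34425, b=Δ1−h1·(2M1+M2)/6=10484/3825
seg 2: a=-2, c=M2/2=17989/3825, d=(M3−M2)/(6·1)=-1227/425, b=Δ2−h2·(2M2+M3)/6=8354/3825
seg 3: a=2, c=M3/2=-3028/765, d=(M4−M3)/(6·3)=26567/34425, b=Δ3−h3·(2M3+M4)/6=659/225
seg 4: a=-4, c=M4/2=3809/1275, d=(M5−M4)/(6·2)=-3809/7650, b=Δ4−h4·(2M4+M5)/6=64/3825
t_q=1/4 → seg 0, τ=1/4; S=-1+29183/3825·τ+0·τ²+-6233/3825·τ³=14393/16320

  seg 0: a=-1 b=29183/3825 c=0 d=-6233/3825
  seg 1: a=5 b=10484/3825 c=-6233/1275 d=36688/34425
  seg 2: a=-2 b=8354/3825 c=17989/3825 d=-1227/425
  seg 3: a=2 b=659/225 c=-3028/765 d=26567/34425
  seg 4: a=-4 b=64/3825 c=3809/1275 d=-3809/7650
S(1/4) = 14393/16320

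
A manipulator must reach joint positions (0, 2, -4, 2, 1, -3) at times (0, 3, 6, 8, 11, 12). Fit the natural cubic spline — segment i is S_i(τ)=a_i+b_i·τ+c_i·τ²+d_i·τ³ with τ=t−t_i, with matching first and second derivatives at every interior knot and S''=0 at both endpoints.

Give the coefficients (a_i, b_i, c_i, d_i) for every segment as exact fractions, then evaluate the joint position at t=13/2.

  seg 0: a=0 b=4633/2499 c=0 d=-989/7497
  seg 1: a=2 b=-4268/2499 c=-989/833 d=8171/22491
  seg 2: a=-4 b=349/357 c=5204/2499 d=-2677/4998
  seg 3: a=2 b=2399/833 c=-2827/2499 d=451/22491
  seg 4: a=1 b=-2804/833 c=-792/833 d=264/833
S(13/2) = -40751/13328

Δ: Δ0=2/3, Δ1=-2, Δ2=3, Δ3=-1/3, Δ4=-4
row 1: diag=12, rhs=-16; c'=1/4, d'=-4/3
row 2: denom=10−3·1/4=37/4; d'=(30−3·-4/3)/(37/4)=136/37
row 3: denom=10−2·8/37=354/37; d'=(-20−2·136/37)/(354/37)=-506/177
row 4: denom=8−3·37/118=833/118; d'=(-22−3·-506/177)/(833/118)=-1584/833
back: M4=-1584/833
back: M3=-506/177−37/118·-1584/833=-5654/2499
back: M2=136/37−8/37·-5654/2499=10408/2499
back: M1=-4/3−1/4·10408/2499=-1978/833
M: M0=0, M1=-1978/833, M2=10408/2499, M3=-5654/2499, M4=-1584/833, M5=0
seg 0: a=0, c=M0/2=0, d=(M1−M0)/(6·3)=-989/7497, b=Δ0−h0·(2M0+M1)/6=4633/2499
seg 1: a=2, c=M1/2=-989/833, d=(M2−M1)/(6·3)=8171/22491, b=Δ1−h1·(2M1+M2)/6=-4268/2499
seg 2: a=-4, c=M2/2=5204/2499, d=(M3−M2)/(6·2)=-2677/4998, b=Δ2−h2·(2M2+M3)/6=349/357
seg 3: a=2, c=M3/2=-2827/2499, d=(M4−M3)/(6·3)=451/22491, b=Δ3−h3·(2M3+M4)/6=2399/833
seg 4: a=1, c=M4/2=-792/833, d=(M5−M4)/(6·1)=264/833, b=Δ4−h4·(2M4+M5)/6=-2804/833
t_q=13/2 → seg 2, τ=1/2; S=-4+349/357·τ+5204/2499·τ²+-2677/4998·τ³=-40751/13328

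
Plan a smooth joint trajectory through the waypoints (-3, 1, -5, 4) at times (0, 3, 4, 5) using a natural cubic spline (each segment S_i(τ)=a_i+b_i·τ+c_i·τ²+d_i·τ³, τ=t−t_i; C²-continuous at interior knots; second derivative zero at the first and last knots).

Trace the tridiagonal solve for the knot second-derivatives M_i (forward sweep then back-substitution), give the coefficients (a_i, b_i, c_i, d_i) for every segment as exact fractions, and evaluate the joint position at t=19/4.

  seg 0: a=-3 b=523/93 c=0 d=-133/279
  seg 1: a=1 b=-674/93 c=-133/31 d=515/93
  seg 2: a=-5 b=73/93 c=382/31 d=-382/93
S(19/4) = 781/992

Δ: Δ0=4/3, Δ1=-6, Δ2=9
row 1: diag=8, rhs=-44; c'=1/8, d'=-11/2
row 2: denom=4−1·1/8=31/8; d'=(90−1·-11/2)/(31/8)=764/31
back: M2=764/31
back: M1=-11/2−1/8·764/31=-266/31
M: M0=0, M1=-266/31, M2=764/31, M3=0
seg 0: a=-3, c=M0/2=0, d=(M1−M0)/(6·3)=-133/279, b=Δ0−h0·(2M0+M1)/6=523/93
seg 1: a=1, c=M1/2=-133/31, d=(M2−M1)/(6·1)=515/93, b=Δ1−h1·(2M1+M2)/6=-674/93
seg 2: a=-5, c=M2/2=382/31, d=(M3−M2)/(6·1)=-382/93, b=Δ2−h2·(2M2+M3)/6=73/93
t_q=19/4 → seg 2, τ=3/4; S=-5+73/93·τ+382/31·τ²+-382/93·τ³=781/992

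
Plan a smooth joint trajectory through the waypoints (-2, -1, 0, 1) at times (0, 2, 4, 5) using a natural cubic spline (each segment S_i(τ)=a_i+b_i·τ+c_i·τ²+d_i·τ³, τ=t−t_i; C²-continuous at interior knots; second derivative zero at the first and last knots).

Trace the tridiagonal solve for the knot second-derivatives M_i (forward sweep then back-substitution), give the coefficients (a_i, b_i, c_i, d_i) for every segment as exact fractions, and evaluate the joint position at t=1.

Δ: Δ0=1/2, Δ1=1/2, Δ2=1
row 1: diag=8, rhs=0; c'=1/4, d'=0
row 2: denom=6−2·1/4=11/2; d'=(3−2·0)/(11/2)=6/11
back: M2=6/11
back: M1=0−1/4·6/11=-3/22
M: M0=0, M1=-3/22, M2=6/11, M3=0
seg 0: a=-2, c=M0/2=0, d=(M1−M0)/(6·2)=-1/88, b=Δ0−h0·(2M0+M1)/6=6/11
seg 1: a=-1, c=M1/2=-3/44, d=(M2−M1)/(6·2)=5/88, b=Δ1−h1·(2M1+M2)/6=9/22
seg 2: a=0, c=M2/2=3/11, d=(M3−M2)/(6·1)=-1/11, b=Δ2−h2·(2M2+M3)/6=9/11
t_q=1 → seg 0, τ=1; S=-2+6/11·τ+0·τ²+-1/88·τ³=-129/88

  seg 0: a=-2 b=6/11 c=0 d=-1/88
  seg 1: a=-1 b=9/22 c=-3/44 d=5/88
  seg 2: a=0 b=9/11 c=3/11 d=-1/11
S(1) = -129/88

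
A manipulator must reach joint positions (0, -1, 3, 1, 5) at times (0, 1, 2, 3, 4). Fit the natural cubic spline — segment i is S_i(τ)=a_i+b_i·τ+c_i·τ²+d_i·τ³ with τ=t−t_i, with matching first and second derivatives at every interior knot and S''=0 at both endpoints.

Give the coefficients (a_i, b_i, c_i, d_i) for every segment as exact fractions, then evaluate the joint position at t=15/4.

  seg 0: a=0 b=-23/8 c=0 d=15/8
  seg 1: a=-1 b=11/4 c=45/8 d=-35/8
  seg 2: a=3 b=7/8 c=-15/2 d=37/8
  seg 3: a=1 b=-1/4 c=51/8 d=-17/8
S(15/4) = 1793/512

Δ: Δ0=-1, Δ1=4, Δ2=-2, Δ3=4
row 1: diag=4, rhs=30; c'=1/4, d'=15/2
row 2: denom=4−1·1/4=15/4; d'=(-36−1·15/2)/(15/4)=-58/5
row 3: denom=4−1·4/15=56/15; d'=(36−1·-58/5)/(56/15)=51/4
back: M3=51/4
back: M2=-58/5−4/15·51/4=-15
back: M1=15/2−1/4·-15=45/4
M: M0=0, M1=45/4, M2=-15, M3=51/4, M4=0
seg 0: a=0, c=M0/2=0, d=(M1−M0)/(6·1)=15/8, b=Δ0−h0·(2M0+M1)/6=-23/8
seg 1: a=-1, c=M1/2=45/8, d=(M2−M1)/(6·1)=-35/8, b=Δ1−h1·(2M1+M2)/6=11/4
seg 2: a=3, c=M2/2=-15/2, d=(M3−M2)/(6·1)=37/8, b=Δ2−h2·(2M2+M3)/6=7/8
seg 3: a=1, c=M3/2=51/8, d=(M4−M3)/(6·1)=-17/8, b=Δ3−h3·(2M3+M4)/6=-1/4
t_q=15/4 → seg 3, τ=3/4; S=1+-1/4·τ+51/8·τ²+-17/8·τ³=1793/512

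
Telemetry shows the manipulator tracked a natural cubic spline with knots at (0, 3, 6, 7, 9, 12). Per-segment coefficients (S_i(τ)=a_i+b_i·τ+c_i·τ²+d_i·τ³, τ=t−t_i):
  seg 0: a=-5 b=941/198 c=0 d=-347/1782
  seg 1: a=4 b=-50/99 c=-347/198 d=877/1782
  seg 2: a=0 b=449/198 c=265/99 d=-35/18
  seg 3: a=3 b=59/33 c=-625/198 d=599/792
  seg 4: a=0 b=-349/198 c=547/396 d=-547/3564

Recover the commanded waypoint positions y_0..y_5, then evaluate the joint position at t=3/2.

y_0 = S_0(0) = a_0 = -5
y_1 = S_1(0) = a_1 = 4
y_2 = S_2(0) = a_2 = 0
y_3 = S_3(0) = a_3 = 3
y_4 = S_4(0) = a_4 = 0
y_5 = S_4(3) = 3
t_q=3/2 is in segment 0 (τ=3/2); S_0(τ)=259/176

y_0=-5 y_1=4 y_2=0 y_3=3 y_4=0 y_5=3
S(3/2) = 259/176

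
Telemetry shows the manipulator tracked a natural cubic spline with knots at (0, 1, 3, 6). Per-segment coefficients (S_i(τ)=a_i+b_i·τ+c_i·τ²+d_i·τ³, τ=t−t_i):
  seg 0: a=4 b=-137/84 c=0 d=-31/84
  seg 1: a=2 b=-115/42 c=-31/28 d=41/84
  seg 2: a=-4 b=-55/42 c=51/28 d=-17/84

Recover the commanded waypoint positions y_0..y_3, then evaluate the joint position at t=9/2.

y_0 = S_0(0) = a_0 = 4
y_1 = S_1(0) = a_1 = 2
y_2 = S_2(0) = a_2 = -4
y_3 = S_2(3) = 3
t_q=9/2 is in segment 2 (τ=3/2); S_2(τ)=-571/224

y_0=4 y_1=2 y_2=-4 y_3=3
S(9/2) = -571/224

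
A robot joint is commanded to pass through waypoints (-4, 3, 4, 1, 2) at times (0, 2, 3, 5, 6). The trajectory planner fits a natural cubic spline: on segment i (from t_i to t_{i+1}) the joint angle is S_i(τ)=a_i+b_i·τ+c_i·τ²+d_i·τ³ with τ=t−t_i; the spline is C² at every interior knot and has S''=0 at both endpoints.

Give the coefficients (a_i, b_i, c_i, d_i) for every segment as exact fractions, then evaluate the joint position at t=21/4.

  seg 0: a=-4 b=257/62 c=0 d=-5/31
  seg 1: a=3 b=137/62 c=-30/31 d=-15/62
  seg 2: a=4 b=-14/31 c=-105/62 d=145/248
  seg 3: a=1 b=-13/62 c=225/124 d=-75/124
S(21/4) = 8345/7936

Δ: Δ0=7/2, Δ1=1, Δ2=-3/2, Δ3=1
row 1: diag=6, rhs=-15; c'=1/6, d'=-5/2
row 2: denom=6−1·1/6=35/6; d'=(-15−1·-5/2)/(35/6)=-15/7
row 3: denom=6−2·12/35=186/35; d'=(15−2·-15/7)/(186/35)=225/62
back: M3=225/62
back: M2=-15/7−12/35·225/62=-105/31
back: M1=-5/2−1/6·-105/31=-60/31
M: M0=0, M1=-60/31, M2=-105/31, M3=225/62, M4=0
seg 0: a=-4, c=M0/2=0, d=(M1−M0)/(6·2)=-5/31, b=Δ0−h0·(2M0+M1)/6=257/62
seg 1: a=3, c=M1/2=-30/31, d=(M2−M1)/(6·1)=-15/62, b=Δ1−h1·(2M1+M2)/6=137/62
seg 2: a=4, c=M2/2=-105/62, d=(M3−M2)/(6·2)=145/248, b=Δ2−h2·(2M2+M3)/6=-14/31
seg 3: a=1, c=M3/2=225/124, d=(M4−M3)/(6·1)=-75/124, b=Δ3−h3·(2M3+M4)/6=-13/62
t_q=21/4 → seg 3, τ=1/4; S=1+-13/62·τ+225/124·τ²+-75/124·τ³=8345/7936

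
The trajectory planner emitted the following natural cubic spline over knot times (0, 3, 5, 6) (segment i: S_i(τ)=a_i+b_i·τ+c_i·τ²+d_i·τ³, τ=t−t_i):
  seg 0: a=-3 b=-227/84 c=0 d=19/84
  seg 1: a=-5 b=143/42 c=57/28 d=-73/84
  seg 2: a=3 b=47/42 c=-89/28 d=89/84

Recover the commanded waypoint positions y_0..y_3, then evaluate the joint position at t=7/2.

y_0 = S_0(0) = a_0 = -3
y_1 = S_1(0) = a_1 = -5
y_2 = S_2(0) = a_2 = 3
y_3 = S_2(1) = 2
t_q=7/2 is in segment 1 (τ=1/2); S_1(τ)=-649/224

y_0=-3 y_1=-5 y_2=3 y_3=2
S(7/2) = -649/224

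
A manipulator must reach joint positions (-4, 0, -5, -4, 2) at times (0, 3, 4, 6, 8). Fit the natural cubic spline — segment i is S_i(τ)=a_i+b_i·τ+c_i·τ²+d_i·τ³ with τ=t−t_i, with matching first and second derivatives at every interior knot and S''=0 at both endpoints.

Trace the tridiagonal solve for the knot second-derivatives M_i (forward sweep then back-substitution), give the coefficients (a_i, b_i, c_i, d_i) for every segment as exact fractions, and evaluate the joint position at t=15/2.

  seg 0: a=-4 b=4235/1032 c=0 d=-953/3096
  seg 1: a=0 b=-2171/516 c=-953/344 d=2041/1032
  seg 2: a=-5 b=-3937/1032 c=136/43 d=-2075/4128
  seg 3: a=-4 b=1447/516 c=101/688 d=-101/4128
S(15/2) = 4999/11008

Δ: Δ0=4/3, Δ1=-5, Δ2=1/2, Δ3=3
row 1: diag=8, rhs=-38; c'=1/8, d'=-19/4
row 2: denom=6−1·1/8=47/8; d'=(33−1·-19/4)/(47/8)=302/47
row 3: denom=8−2·16/47=344/47; d'=(15−2·302/47)/(344/47)=101/344
back: M3=101/344
back: M2=302/47−16/47·101/344=272/43
back: M1=-19/4−1/8·272/43=-953/172
M: M0=0, M1=-953/172, M2=272/43, M3=101/344, M4=0
seg 0: a=-4, c=M0/2=0, d=(M1−M0)/(6·3)=-953/3096, b=Δ0−h0·(2M0+M1)/6=4235/1032
seg 1: a=0, c=M1/2=-953/344, d=(M2−M1)/(6·1)=2041/1032, b=Δ1−h1·(2M1+M2)/6=-2171/516
seg 2: a=-5, c=M2/2=136/43, d=(M3−M2)/(6·2)=-2075/4128, b=Δ2−h2·(2M2+M3)/6=-3937/1032
seg 3: a=-4, c=M3/2=101/688, d=(M4−M3)/(6·2)=-101/4128, b=Δ3−h3·(2M3+M4)/6=1447/516
t_q=15/2 → seg 3, τ=3/2; S=-4+1447/516·τ+101/688·τ²+-101/4128·τ³=4999/11008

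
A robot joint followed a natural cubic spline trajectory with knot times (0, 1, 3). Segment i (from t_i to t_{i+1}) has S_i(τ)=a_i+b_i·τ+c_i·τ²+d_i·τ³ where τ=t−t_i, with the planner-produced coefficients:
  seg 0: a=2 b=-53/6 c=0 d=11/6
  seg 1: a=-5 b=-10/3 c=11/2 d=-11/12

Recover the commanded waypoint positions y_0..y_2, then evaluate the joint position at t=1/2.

y_0 = S_0(0) = a_0 = 2
y_1 = S_1(0) = a_1 = -5
y_2 = S_1(2) = 3
t_q=1/2 is in segment 0 (τ=1/2); S_0(τ)=-35/16

y_0=2 y_1=-5 y_2=3
S(1/2) = -35/16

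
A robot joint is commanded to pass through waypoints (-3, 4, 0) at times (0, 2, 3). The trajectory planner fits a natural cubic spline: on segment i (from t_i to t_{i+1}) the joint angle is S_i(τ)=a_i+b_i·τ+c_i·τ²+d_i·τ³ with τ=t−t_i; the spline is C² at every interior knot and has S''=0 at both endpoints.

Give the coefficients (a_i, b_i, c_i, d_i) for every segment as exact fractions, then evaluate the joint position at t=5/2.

  seg 0: a=-3 b=6 c=0 d=-5/8
  seg 1: a=4 b=-3/2 c=-15/4 d=5/4
S(5/2) = 79/32

Δ: Δ0=7/2, Δ1=-4
row 1: diag=6, rhs=-45; c'=1/6, d'=-15/2
back: M1=-15/2
M: M0=0, M1=-15/2, M2=0
seg 0: a=-3, c=M0/2=0, d=(M1−M0)/(6·2)=-5/8, b=Δ0−h0·(2M0+M1)/6=6
seg 1: a=4, c=M1/2=-15/4, d=(M2−M1)/(6·1)=5/4, b=Δ1−h1·(2M1+M2)/6=-3/2
t_q=5/2 → seg 1, τ=1/2; S=4+-3/2·τ+-15/4·τ²+5/4·τ³=79/32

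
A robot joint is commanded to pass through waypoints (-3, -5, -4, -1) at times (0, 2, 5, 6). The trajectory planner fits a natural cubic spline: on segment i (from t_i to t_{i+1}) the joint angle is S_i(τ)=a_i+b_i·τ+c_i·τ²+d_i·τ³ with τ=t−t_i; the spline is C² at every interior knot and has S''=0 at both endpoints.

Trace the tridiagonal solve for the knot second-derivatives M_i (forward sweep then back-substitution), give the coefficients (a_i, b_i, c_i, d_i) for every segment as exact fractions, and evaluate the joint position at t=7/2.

Δ: Δ0=-1, Δ1=1/3, Δ2=3
row 1: diag=10, rhs=8; c'=3/10, d'=4/5
row 2: denom=8−3·3/10=71/10; d'=(16−3·4/5)/(71/10)=136/71
back: M2=136/71
back: M1=4/5−3/10·136/71=16/71
M: M0=0, M1=16/71, M2=136/71, M3=0
seg 0: a=-3, c=M0/2=0, d=(M1−M0)/(6·2)=4/213, b=Δ0−h0·(2M0+M1)/6=-229/213
seg 1: a=-5, c=M1/2=8/71, d=(M2−M1)/(6·3)=20/213, b=Δ1−h1·(2M1+M2)/6=-181/213
seg 2: a=-4, c=M2/2=68/71, d=(M3−M2)/(6·1)=-68/213, b=Δ2−h2·(2M2+M3)/6=503/213
t_q=7/2 → seg 1, τ=3/2; S=-5+-181/213·τ+8/71·τ²+20/213·τ³=-405/71

  seg 0: a=-3 b=-229/213 c=0 d=4/213
  seg 1: a=-5 b=-181/213 c=8/71 d=20/213
  seg 2: a=-4 b=503/213 c=68/71 d=-68/213
S(7/2) = -405/71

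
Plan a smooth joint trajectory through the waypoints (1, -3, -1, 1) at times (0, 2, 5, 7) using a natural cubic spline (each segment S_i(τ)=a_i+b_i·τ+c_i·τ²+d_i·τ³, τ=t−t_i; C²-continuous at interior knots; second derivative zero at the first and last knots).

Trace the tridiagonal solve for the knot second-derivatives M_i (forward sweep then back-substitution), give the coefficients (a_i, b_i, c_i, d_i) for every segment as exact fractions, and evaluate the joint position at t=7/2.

Δ: Δ0=-2, Δ1=2/3, Δ2=1
row 1: diag=10, rhs=16; c'=3/10, d'=8/5
row 2: denom=10−3·3/10=91/10; d'=(2−3·8/5)/(91/10)=-4/13
back: M2=-4/13
back: M1=8/5−3/10·-4/13=22/13
M: M0=0, M1=22/13, M2=-4/13, M3=0
seg 0: a=1, c=M0/2=0, d=(M1−M0)/(6·2)=11/78, b=Δ0−h0·(2M0+M1)/6=-100/39
seg 1: a=-3, c=M1/2=11/13, d=(M2−M1)/(6·3)=-1/9, b=Δ1−h1·(2M1+M2)/6=-34/39
seg 2: a=-1, c=M2/2=-2/13, d=(M3−M2)/(6·2)=1/39, b=Δ2−h2·(2M2+M3)/6=47/39
t_q=7/2 → seg 1, τ=3/2; S=-3+-34/39·τ+11/13·τ²+-1/9·τ³=-289/104

  seg 0: a=1 b=-100/39 c=0 d=11/78
  seg 1: a=-3 b=-34/39 c=11/13 d=-1/9
  seg 2: a=-1 b=47/39 c=-2/13 d=1/39
S(7/2) = -289/104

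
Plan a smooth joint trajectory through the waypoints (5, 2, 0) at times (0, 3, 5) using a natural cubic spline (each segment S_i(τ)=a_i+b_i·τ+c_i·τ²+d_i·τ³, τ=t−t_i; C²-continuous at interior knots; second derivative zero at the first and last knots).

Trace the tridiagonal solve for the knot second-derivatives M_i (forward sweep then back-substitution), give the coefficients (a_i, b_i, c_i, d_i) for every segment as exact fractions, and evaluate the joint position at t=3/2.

  seg 0: a=5 b=-1 c=0 d=0
  seg 1: a=2 b=-1 c=0 d=0
S(3/2) = 7/2

Δ: Δ0=-1, Δ1=-1
row 1: diag=10, rhs=0; c'=1/5, d'=0
back: M1=0
M: M0=0, M1=0, M2=0
seg 0: a=5, c=M0/2=0, d=(M1−M0)/(6·3)=0, b=Δ0−h0·(2M0+M1)/6=-1
seg 1: a=2, c=M1/2=0, d=(M2−M1)/(6·2)=0, b=Δ1−h1·(2M1+M2)/6=-1
t_q=3/2 → seg 0, τ=3/2; S=5+-1·τ+0·τ²+0·τ³=7/2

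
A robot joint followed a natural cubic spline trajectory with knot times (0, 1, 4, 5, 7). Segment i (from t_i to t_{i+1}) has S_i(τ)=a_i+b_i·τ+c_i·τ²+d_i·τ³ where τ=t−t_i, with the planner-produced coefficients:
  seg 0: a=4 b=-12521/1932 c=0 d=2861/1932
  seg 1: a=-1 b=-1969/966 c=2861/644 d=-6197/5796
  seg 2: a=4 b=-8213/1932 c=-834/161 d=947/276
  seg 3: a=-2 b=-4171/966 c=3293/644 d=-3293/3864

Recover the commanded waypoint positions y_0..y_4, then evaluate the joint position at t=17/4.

y_0 = S_0(0) = a_0 = 4
y_1 = S_1(0) = a_1 = -1
y_2 = S_2(0) = a_2 = 4
y_3 = S_3(0) = a_3 = -2
y_4 = S_3(2) = 3
t_q=17/4 is in segment 2 (τ=1/4); S_2(τ)=109927/41216

y_0=4 y_1=-1 y_2=4 y_3=-2 y_4=3
S(17/4) = 109927/41216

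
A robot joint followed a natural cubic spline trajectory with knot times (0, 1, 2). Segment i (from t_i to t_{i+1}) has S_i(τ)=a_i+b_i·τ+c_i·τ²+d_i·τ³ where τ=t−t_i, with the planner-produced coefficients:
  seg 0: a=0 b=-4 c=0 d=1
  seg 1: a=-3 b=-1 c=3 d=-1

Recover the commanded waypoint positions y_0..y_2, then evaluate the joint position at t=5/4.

y_0=0 y_1=-3 y_2=-2
S(5/4) = -197/64

y_0 = S_0(0) = a_0 = 0
y_1 = S_1(0) = a_1 = -3
y_2 = S_1(1) = -2
t_q=5/4 is in segment 1 (τ=1/4); S_1(τ)=-197/64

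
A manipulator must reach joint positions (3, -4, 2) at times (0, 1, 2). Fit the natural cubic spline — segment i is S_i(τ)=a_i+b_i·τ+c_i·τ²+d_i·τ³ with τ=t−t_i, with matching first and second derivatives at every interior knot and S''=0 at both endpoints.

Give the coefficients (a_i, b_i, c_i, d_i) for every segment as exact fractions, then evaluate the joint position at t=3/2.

Δ: Δ0=-7, Δ1=6
row 1: diag=4, rhs=78; c'=1/4, d'=39/2
back: M1=39/2
M: M0=0, M1=39/2, M2=0
seg 0: a=3, c=M0/2=0, d=(M1−M0)/(6·1)=13/4, b=Δ0−h0·(2M0+M1)/6=-41/4
seg 1: a=-4, c=M1/2=39/4, d=(M2−M1)/(6·1)=-13/4, b=Δ1−h1·(2M1+M2)/6=-1/2
t_q=3/2 → seg 1, τ=1/2; S=-4+-1/2·τ+39/4·τ²+-13/4·τ³=-71/32

  seg 0: a=3 b=-41/4 c=0 d=13/4
  seg 1: a=-4 b=-1/2 c=39/4 d=-13/4
S(3/2) = -71/32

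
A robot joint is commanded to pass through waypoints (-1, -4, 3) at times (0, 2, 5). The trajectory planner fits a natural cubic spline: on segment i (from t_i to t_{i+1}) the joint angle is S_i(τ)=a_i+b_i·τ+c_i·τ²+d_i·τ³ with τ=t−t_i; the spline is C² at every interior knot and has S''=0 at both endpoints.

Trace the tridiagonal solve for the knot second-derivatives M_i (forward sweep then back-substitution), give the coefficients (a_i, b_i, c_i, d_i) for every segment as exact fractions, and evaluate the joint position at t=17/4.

  seg 0: a=-1 b=-34/15 c=0 d=23/120
  seg 1: a=-4 b=1/30 c=23/20 d=-23/180
S(17/4) = 113/256

Δ: Δ0=-3/2, Δ1=7/3
row 1: diag=10, rhs=23; c'=3/10, d'=23/10
back: M1=23/10
M: M0=0, M1=23/10, M2=0
seg 0: a=-1, c=M0/2=0, d=(M1−M0)/(6·2)=23/120, b=Δ0−h0·(2M0+M1)/6=-34/15
seg 1: a=-4, c=M1/2=23/20, d=(M2−M1)/(6·3)=-23/180, b=Δ1−h1·(2M1+M2)/6=1/30
t_q=17/4 → seg 1, τ=9/4; S=-4+1/30·τ+23/20·τ²+-23/180·τ³=113/256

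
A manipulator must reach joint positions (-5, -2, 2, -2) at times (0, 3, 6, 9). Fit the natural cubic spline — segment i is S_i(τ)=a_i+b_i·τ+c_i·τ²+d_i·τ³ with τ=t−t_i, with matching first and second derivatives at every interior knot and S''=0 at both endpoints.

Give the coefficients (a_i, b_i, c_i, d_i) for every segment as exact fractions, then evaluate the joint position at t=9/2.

Δ: Δ0=1, Δ1=4/3, Δ2=-4/3
row 1: diag=12, rhs=2; c'=1/4, d'=1/6
row 2: denom=12−3·1/4=45/4; d'=(-16−3·1/6)/(45/4)=-22/15
back: M2=-22/15
back: M1=1/6−1/4·-22/15=8/15
M: M0=0, M1=8/15, M2=-22/15, M3=0
seg 0: a=-5, c=M0/2=0, d=(M1−M0)/(6·3)=4/135, b=Δ0−h0·(2M0+M1)/6=11/15
seg 1: a=-2, c=M1/2=4/15, d=(M2−M1)/(6·3)=-1/9, b=Δ1−h1·(2M1+M2)/6=23/15
seg 2: a=2, c=M2/2=-11/15, d=(M3−M2)/(6·3)=11/135, b=Δ2−h2·(2M2+M3)/6=2/15
t_q=9/2 → seg 1, τ=3/2; S=-2+23/15·τ+4/15·τ²+-1/9·τ³=21/40

  seg 0: a=-5 b=11/15 c=0 d=4/135
  seg 1: a=-2 b=23/15 c=4/15 d=-1/9
  seg 2: a=2 b=2/15 c=-11/15 d=11/135
S(9/2) = 21/40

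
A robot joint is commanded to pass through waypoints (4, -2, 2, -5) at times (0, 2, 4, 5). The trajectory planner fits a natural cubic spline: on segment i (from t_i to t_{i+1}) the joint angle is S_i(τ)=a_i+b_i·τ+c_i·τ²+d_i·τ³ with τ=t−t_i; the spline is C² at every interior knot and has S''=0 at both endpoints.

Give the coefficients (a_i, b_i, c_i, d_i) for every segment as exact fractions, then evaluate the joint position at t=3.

Δ: Δ0=-3, Δ1=2, Δ2=-7
row 1: diag=8, rhs=30; c'=1/4, d'=15/4
row 2: denom=6−2·1/4=11/2; d'=(-54−2·15/4)/(11/2)=-123/11
back: M2=-123/11
back: M1=15/4−1/4·-123/11=72/11
M: M0=0, M1=72/11, M2=-123/11, M3=0
seg 0: a=4, c=M0/2=0, d=(M1−M0)/(6·2)=6/11, b=Δ0−h0·(2M0+M1)/6=-57/11
seg 1: a=-2, c=M1/2=36/11, d=(M2−M1)/(6·2)=-65/44, b=Δ1−h1·(2M1+M2)/6=15/11
seg 2: a=2, c=M2/2=-123/22, d=(M3−M2)/(6·1)=41/22, b=Δ2−h2·(2M2+M3)/6=-36/11
t_q=3 → seg 1, τ=1; S=-2+15/11·τ+36/11·τ²+-65/44·τ³=51/44

  seg 0: a=4 b=-57/11 c=0 d=6/11
  seg 1: a=-2 b=15/11 c=36/11 d=-65/44
  seg 2: a=2 b=-36/11 c=-123/22 d=41/22
S(3) = 51/44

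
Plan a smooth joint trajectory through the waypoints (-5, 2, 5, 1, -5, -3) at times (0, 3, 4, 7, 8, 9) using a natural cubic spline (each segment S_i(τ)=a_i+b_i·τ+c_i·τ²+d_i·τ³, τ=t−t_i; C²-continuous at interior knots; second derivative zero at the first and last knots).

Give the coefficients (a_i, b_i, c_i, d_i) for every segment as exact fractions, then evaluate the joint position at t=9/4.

  seg 0: a=-5 b=3298/1665 c=0 d=587/14985
  seg 1: a=2 b=5059/1665 c=587/1665 d=-217/555
  seg 2: a=5 b=856/333 c=-1366/1665 d=-2402/14985
  seg 3: a=1 b=-11122/1665 c=-1256/555 d=980/333
  seg 4: a=-5 b=-3958/1665 c=3644/555 d=-3644/1665
S(9/4) = -1149/11840

Δ: Δ0=7/3, Δ1=3, Δ2=-4/3, Δ3=-6, Δ4=2
row 1: diag=8, rhs=4; c'=1/8, d'=1/2
row 2: denom=8−1·1/8=63/8; d'=(-26−1·1/2)/(63/8)=-212/63
row 3: denom=8−3·8/21=48/7; d'=(-28−3·-212/63)/(48/7)=-47/18
row 4: denom=4−1·7/48=185/48; d'=(48−1·-47/18)/(185/48)=7288/555
back: M4=7288/555
back: M3=-47/18−7/48·7288/555=-2512/555
back: M2=-212/63−8/21·-2512/555=-2732/1665
back: M1=1/2−1/8·-2732/1665=1174/1665
M: M0=0, M1=1174/1665, M2=-2732/1665, M3=-2512/555, M4=7288/555, M5=0
seg 0: a=-5, c=M0/2=0, d=(M1−M0)/(6·3)=587/14985, b=Δ0−h0·(2M0+M1)/6=3298/1665
seg 1: a=2, c=M1/2=587/1665, d=(M2−M1)/(6·1)=-217/555, b=Δ1−h1·(2M1+M2)/6=5059/1665
seg 2: a=5, c=M2/2=-1366/1665, d=(M3−M2)/(6·3)=-2402/14985, b=Δ2−h2·(2M2+M3)/6=856/333
seg 3: a=1, c=M3/2=-1256/555, d=(M4−M3)/(6·1)=980/333, b=Δ3−h3·(2M3+M4)/6=-11122/1665
seg 4: a=-5, c=M4/2=3644/555, d=(M5−M4)/(6·1)=-3644/1665, b=Δ4−h4·(2M4+M5)/6=-3958/1665
t_q=9/4 → seg 0, τ=9/4; S=-5+3298/1665·τ+0·τ²+587/14985·τ³=-1149/11840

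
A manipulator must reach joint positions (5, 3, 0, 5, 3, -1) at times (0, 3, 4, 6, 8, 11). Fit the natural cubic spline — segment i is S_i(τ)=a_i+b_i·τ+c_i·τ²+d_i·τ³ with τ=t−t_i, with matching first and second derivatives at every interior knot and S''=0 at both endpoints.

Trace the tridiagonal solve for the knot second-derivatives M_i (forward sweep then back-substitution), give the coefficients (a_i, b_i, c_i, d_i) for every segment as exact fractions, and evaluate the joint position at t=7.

Δ: Δ0=-2/3, Δ1=-3, Δ2=5/2, Δ3=-1, Δ4=-4/3
row 1: diag=8, rhs=-14; c'=1/8, d'=-7/4
row 2: denom=6−1·1/8=47/8; d'=(33−1·-7/4)/(47/8)=278/47
row 3: denom=8−2·16/47=344/47; d'=(-21−2·278/47)/(344/47)=-1543/344
row 4: denom=10−2·47/172=813/86; d'=(-2−2·-1543/344)/(813/86)=1199/1626
back: M4=1199/1626
back: M3=-1543/344−47/172·1199/1626=-7621/1626
back: M2=278/47−16/47·-7621/1626=6106/813
back: M1=-7/4−1/8·6106/813=-2186/813
M: M0=0, M1=-2186/813, M2=6106/813, M3=-7621/1626, M4=1199/1626, M5=0
seg 0: a=5, c=M0/2=0, d=(M1−M0)/(6·3)=-1093/7317, b=Δ0−h0·(2M0+M1)/6=551/813
seg 1: a=3, c=M1/2=-1093/813, d=(M2−M1)/(6·1)=1382/813, b=Δ1−h1·(2M1+M2)/6=-2728/813
seg 2: a=0, c=M2/2=3053/813, d=(M3−M2)/(6·2)=-6611/6504, b=Δ2−h2·(2M2+M3)/6=-256/271
seg 3: a=5, c=M3/2=-7621/3252, d=(M4−M3)/(6·2)=245/542, b=Δ3−h3·(2M3+M4)/6=3055/1626
seg 4: a=3, c=M4/2=1199/3252, d=(M5−M4)/(6·3)=-1199/29268, b=Δ4−h4·(2M4+M5)/6=-3367/1626
t_q=7 → seg 3, τ=1; S=5+3055/1626·τ+-7621/3252·τ²+245/542·τ³=16219/3252

  seg 0: a=5 b=551/813 c=0 d=-1093/7317
  seg 1: a=3 b=-2728/813 c=-1093/813 d=1382/813
  seg 2: a=0 b=-256/271 c=3053/813 d=-6611/6504
  seg 3: a=5 b=3055/1626 c=-7621/3252 d=245/542
  seg 4: a=3 b=-3367/1626 c=1199/3252 d=-1199/29268
S(7) = 16219/3252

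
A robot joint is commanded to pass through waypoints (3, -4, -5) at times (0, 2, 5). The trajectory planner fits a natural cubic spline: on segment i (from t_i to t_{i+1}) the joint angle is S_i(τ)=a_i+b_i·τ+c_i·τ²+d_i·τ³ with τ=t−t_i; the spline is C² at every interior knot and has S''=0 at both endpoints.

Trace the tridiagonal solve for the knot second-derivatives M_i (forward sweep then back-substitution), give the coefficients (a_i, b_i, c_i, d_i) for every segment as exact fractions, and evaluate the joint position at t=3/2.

Δ: Δ0=-7/2, Δ1=-1/3
row 1: diag=10, rhs=19; c'=3/10, d'=19/10
back: M1=19/10
M: M0=0, M1=19/10, M2=0
seg 0: a=3, c=M0/2=0, d=(M1−M0)/(6·2)=19/120, b=Δ0−h0·(2M0+M1)/6=-62/15
seg 1: a=-4, c=M1/2=19/20, d=(M2−M1)/(6·3)=-19/180, b=Δ1−h1·(2M1+M2)/6=-67/30
t_q=3/2 → seg 0, τ=3/2; S=3+-62/15·τ+0·τ²+19/120·τ³=-853/320

  seg 0: a=3 b=-62/15 c=0 d=19/120
  seg 1: a=-4 b=-67/30 c=19/20 d=-19/180
S(3/2) = -853/320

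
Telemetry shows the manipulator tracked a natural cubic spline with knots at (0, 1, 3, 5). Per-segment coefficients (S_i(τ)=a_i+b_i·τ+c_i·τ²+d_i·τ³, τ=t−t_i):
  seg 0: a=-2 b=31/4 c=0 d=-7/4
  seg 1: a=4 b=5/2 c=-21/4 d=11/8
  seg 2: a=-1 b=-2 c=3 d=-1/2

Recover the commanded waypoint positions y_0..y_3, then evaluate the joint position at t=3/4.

y_0 = S_0(0) = a_0 = -2
y_1 = S_1(0) = a_1 = 4
y_2 = S_2(0) = a_2 = -1
y_3 = S_2(2) = 3
t_q=3/4 is in segment 0 (τ=3/4); S_0(τ)=787/256

y_0=-2 y_1=4 y_2=-1 y_3=3
S(3/4) = 787/256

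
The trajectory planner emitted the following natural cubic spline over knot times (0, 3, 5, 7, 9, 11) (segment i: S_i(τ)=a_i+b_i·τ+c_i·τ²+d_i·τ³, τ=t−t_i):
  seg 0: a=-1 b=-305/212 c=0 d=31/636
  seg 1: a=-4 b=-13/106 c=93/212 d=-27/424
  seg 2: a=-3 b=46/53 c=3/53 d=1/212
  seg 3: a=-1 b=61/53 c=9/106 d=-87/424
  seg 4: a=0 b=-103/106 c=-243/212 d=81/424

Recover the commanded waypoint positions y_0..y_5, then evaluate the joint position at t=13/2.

y_0=-1 y_1=-4 y_2=-3 y_3=-1 y_4=0 y_5=-5
S(13/2) = -2637/1696

y_0 = S_0(0) = a_0 = -1
y_1 = S_1(0) = a_1 = -4
y_2 = S_2(0) = a_2 = -3
y_3 = S_3(0) = a_3 = -1
y_4 = S_4(0) = a_4 = 0
y_5 = S_4(2) = -5
t_q=13/2 is in segment 2 (τ=3/2); S_2(τ)=-2637/1696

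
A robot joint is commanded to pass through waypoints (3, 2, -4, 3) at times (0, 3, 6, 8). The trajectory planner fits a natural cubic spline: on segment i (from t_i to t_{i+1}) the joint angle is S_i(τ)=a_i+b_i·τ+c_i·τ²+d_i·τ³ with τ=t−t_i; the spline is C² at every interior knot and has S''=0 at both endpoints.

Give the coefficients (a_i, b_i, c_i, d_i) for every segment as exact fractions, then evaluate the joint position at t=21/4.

Δ: Δ0=-1/3, Δ1=-2, Δ2=7/2
row 1: diag=12, rhs=-10; c'=1/4, d'=-5/6
row 2: denom=10−3·1/4=37/4; d'=(33−3·-5/6)/(37/4)=142/37
back: M2=142/37
back: M1=-5/6−1/4·142/37=-199/111
M: M0=0, M1=-199/111, M2=142/37, M3=0
seg 0: a=3, c=M0/2=0, d=(M1−M0)/(6·3)=-199/1998, b=Δ0−h0·(2M0+M1)/6=125/222
seg 1: a=2, c=M1/2=-199/222, d=(M2−M1)/(6·3)=625/1998, b=Δ1−h1·(2M1+M2)/6=-236/111
seg 2: a=-4, c=M2/2=71/37, d=(M3−M2)/(6·2)=-71/222, b=Δ2−h2·(2M2+M3)/6=209/222
t_q=21/4 → seg 1, τ=9/4; S=2+-236/111·τ+-199/222·τ²+625/1998·τ³=-17801/4736

  seg 0: a=3 b=125/222 c=0 d=-199/1998
  seg 1: a=2 b=-236/111 c=-199/222 d=625/1998
  seg 2: a=-4 b=209/222 c=71/37 d=-71/222
S(21/4) = -17801/4736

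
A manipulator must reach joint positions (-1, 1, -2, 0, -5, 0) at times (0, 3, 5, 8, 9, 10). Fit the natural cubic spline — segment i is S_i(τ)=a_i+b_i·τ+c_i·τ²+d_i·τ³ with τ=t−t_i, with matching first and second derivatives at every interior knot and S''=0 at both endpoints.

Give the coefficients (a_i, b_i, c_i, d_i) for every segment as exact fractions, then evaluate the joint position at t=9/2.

Δ: Δ0=2/3, Δ1=-3/2, Δ2=2/3, Δ3=-5, Δ4=5
row 1: diag=10, rhs=-13; c'=1/5, d'=-13/10
row 2: denom=10−2·1/5=48/5; d'=(13−2·-13/10)/(48/5)=13/8
row 3: denom=8−3·5/16=113/16; d'=(-34−3·13/8)/(113/16)=-622/113
row 4: denom=4−1·16/113=436/113; d'=(60−1·-622/113)/(436/113)=3701/218
back: M4=3701/218
back: M3=-622/113−16/113·3701/218=-862/109
back: M2=13/8−5/16·-862/109=893/218
back: M1=-13/10−1/5·893/218=-231/109
M: M0=0, M1=-231/109, M2=893/218, M3=-862/109, M4=3701/218, M5=0
seg 0: a=-1, c=M0/2=0, d=(M1−M0)/(6·3)=-77/654, b=Δ0−h0·(2M0+M1)/6=1129/654
seg 1: a=1, c=M1/2=-231/218, d=(M2−M1)/(6·2)=1355/2616, b=Δ1−h1·(2M1+M2)/6=-475/327
seg 2: a=-2, c=M2/2=893/436, d=(M3−M2)/(6·3)=-2617/3924, b=Δ2−h2·(2M2+M3)/6=343/654
seg 3: a=0, c=M3/2=-431/109, d=(M4−M3)/(6·1)=5425/1308, b=Δ3−h3·(2M3+M4)/6=-6793/1308
seg 4: a=-5, c=M4/2=3701/436, d=(M5−M4)/(6·1)=-3701/1308, b=Δ4−h4·(2M4+M5)/6=-431/654
t_q=9/2 → seg 1, τ=3/2; S=1+-475/327·τ+-231/218·τ²+1355/2616·τ³=-12661/6976

  seg 0: a=-1 b=1129/654 c=0 d=-77/654
  seg 1: a=1 b=-475/327 c=-231/218 d=1355/2616
  seg 2: a=-2 b=343/654 c=893/436 d=-2617/3924
  seg 3: a=0 b=-6793/1308 c=-431/109 d=5425/1308
  seg 4: a=-5 b=-431/654 c=3701/436 d=-3701/1308
S(9/2) = -12661/6976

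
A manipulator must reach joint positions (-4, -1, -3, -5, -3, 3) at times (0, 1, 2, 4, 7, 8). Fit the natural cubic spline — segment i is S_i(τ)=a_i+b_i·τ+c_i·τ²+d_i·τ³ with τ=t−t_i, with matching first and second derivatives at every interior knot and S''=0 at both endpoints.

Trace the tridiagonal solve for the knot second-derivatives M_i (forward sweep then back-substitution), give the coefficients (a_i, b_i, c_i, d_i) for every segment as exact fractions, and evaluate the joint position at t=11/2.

Δ: Δ0=3, Δ1=-2, Δ2=-1, Δ3=2/3, Δ4=6
row 1: diag=4, rhs=-30; c'=1/4, d'=-15/2
row 2: denom=6−1·1/4=23/4; d'=(6−1·-15/2)/(23/4)=54/23
row 3: denom=10−2·8/23=214/23; d'=(10−2·54/23)/(214/23)=61/107
row 4: denom=8−3·69/214=1505/214; d'=(32−3·61/107)/(1505/214)=926/215
back: M4=926/215
back: M3=61/107−69/214·926/215=-176/215
back: M2=54/23−8/23·-176/215=566/215
back: M1=-15/2−1/4·566/215=-1754/215
M: M0=0, M1=-1754/215, M2=566/215, M3=-176/215, M4=926/215, M5=0
seg 0: a=-4, c=M0/2=0, d=(M1−M0)/(6·1)=-877/645, b=Δ0−h0·(2M0+M1)/6=2812/645
seg 1: a=-1, c=M1/2=-877/215, d=(M2−M1)/(6·1)=232/129, b=Δ1−h1·(2M1+M2)/6=181/645
seg 2: a=-3, c=M2/2=283/215, d=(M3−M2)/(6·2)=-371/1290, b=Δ2−h2·(2M2+M3)/6=-1601/645
seg 3: a=-5, c=M3/2=-88/215, d=(M4−M3)/(6·3)=551/1935, b=Δ3−h3·(2M3+M4)/6=-431/645
seg 4: a=-3, c=M4/2=463/215, d=(M5−M4)/(6·1)=-463/645, b=Δ4−h4·(2M4+M5)/6=2944/645
t_q=11/2 → seg 3, τ=3/2; S=-5+-431/645·τ+-88/215·τ²+551/1935·τ³=-2051/344

  seg 0: a=-4 b=2812/645 c=0 d=-877/645
  seg 1: a=-1 b=181/645 c=-877/215 d=232/129
  seg 2: a=-3 b=-1601/645 c=283/215 d=-371/1290
  seg 3: a=-5 b=-431/645 c=-88/215 d=551/1935
  seg 4: a=-3 b=2944/645 c=463/215 d=-463/645
S(11/2) = -2051/344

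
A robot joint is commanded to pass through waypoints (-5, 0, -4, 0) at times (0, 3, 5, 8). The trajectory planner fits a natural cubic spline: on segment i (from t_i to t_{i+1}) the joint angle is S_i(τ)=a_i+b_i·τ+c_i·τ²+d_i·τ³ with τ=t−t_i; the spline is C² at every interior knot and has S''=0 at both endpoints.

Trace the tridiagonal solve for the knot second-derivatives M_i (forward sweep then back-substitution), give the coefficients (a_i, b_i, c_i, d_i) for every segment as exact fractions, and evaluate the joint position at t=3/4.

  seg 0: a=-5 b=145/48 c=0 d=-65/432
  seg 1: a=0 b=-25/24 c=-65/48 d=7/16
  seg 2: a=-4 b=-29/24 c=61/48 d=-61/432
S(3/4) = -2865/1024

Δ: Δ0=5/3, Δ1=-2, Δ2=4/3
row 1: diag=10, rhs=-22; c'=1/5, d'=-11/5
row 2: denom=10−2·1/5=48/5; d'=(20−2·-11/5)/(48/5)=61/24
back: M2=61/24
back: M1=-11/5−1/5·61/24=-65/24
M: M0=0, M1=-65/24, M2=61/24, M3=0
seg 0: a=-5, c=M0/2=0, d=(M1−M0)/(6·3)=-65/432, b=Δ0−h0·(2M0+M1)/6=145/48
seg 1: a=0, c=M1/2=-65/48, d=(M2−M1)/(6·2)=7/16, b=Δ1−h1·(2M1+M2)/6=-25/24
seg 2: a=-4, c=M2/2=61/48, d=(M3−M2)/(6·3)=-61/432, b=Δ2−h2·(2M2+M3)/6=-29/24
t_q=3/4 → seg 0, τ=3/4; S=-5+145/48·τ+0·τ²+-65/432·τ³=-2865/1024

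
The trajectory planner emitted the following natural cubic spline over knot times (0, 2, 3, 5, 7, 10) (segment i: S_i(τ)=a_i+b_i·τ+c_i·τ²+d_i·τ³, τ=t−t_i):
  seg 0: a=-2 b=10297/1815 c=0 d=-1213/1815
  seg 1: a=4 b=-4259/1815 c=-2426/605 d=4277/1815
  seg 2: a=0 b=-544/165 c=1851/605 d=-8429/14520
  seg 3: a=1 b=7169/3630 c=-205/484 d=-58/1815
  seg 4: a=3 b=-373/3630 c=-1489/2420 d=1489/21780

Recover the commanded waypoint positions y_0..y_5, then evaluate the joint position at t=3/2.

y_0 = S_0(0) = a_0 = -2
y_1 = S_1(0) = a_1 = 4
y_2 = S_2(0) = a_2 = 0
y_3 = S_3(0) = a_3 = 1
y_4 = S_4(0) = a_4 = 3
y_5 = S_4(3) = -1
t_q=3/2 is in segment 0 (τ=3/2); S_0(τ)=20591/4840

y_0=-2 y_1=4 y_2=0 y_3=1 y_4=3 y_5=-1
S(3/2) = 20591/4840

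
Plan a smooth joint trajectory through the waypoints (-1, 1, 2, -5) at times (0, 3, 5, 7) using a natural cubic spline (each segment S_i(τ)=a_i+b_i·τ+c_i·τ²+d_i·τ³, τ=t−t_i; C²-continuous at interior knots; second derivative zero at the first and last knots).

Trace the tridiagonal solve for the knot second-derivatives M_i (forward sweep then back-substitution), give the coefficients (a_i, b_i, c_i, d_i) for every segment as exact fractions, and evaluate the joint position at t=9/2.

  seg 0: a=-1 b=23/57 c=0 d=5/171
  seg 1: a=1 b=68/57 c=5/19 d=-139/456
  seg 2: a=2 b=-161/114 c=-119/76 d=119/456
S(9/2) = 2861/1216

Δ: Δ0=2/3, Δ1=1/2, Δ2=-7/2
row 1: diag=10, rhs=-1; c'=1/5, d'=-1/10
row 2: denom=8−2·1/5=38/5; d'=(-24−2·-1/10)/(38/5)=-119/38
back: M2=-119/38
back: M1=-1/10−1/5·-119/38=10/19
M: M0=0, M1=10/19, M2=-119/38, M3=0
seg 0: a=-1, c=M0/2=0, d=(M1−M0)/(6·3)=5/171, b=Δ0−h0·(2M0+M1)/6=23/57
seg 1: a=1, c=M1/2=5/19, d=(M2−M1)/(6·2)=-139/456, b=Δ1−h1·(2M1+M2)/6=68/57
seg 2: a=2, c=M2/2=-119/76, d=(M3−M2)/(6·2)=119/456, b=Δ2−h2·(2M2+M3)/6=-161/114
t_q=9/2 → seg 1, τ=3/2; S=1+68/57·τ+5/19·τ²+-139/456·τ³=2861/1216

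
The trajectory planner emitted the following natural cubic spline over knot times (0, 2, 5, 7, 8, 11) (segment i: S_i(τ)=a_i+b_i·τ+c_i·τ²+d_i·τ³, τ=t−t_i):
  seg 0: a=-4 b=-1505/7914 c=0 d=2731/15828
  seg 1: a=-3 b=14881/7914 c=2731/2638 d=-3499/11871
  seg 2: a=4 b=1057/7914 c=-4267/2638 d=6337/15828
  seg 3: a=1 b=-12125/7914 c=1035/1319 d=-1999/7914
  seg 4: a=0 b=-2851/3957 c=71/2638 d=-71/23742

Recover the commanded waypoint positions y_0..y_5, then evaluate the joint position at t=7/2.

y_0 = S_0(0) = a_0 = -4
y_1 = S_1(0) = a_1 = -3
y_2 = S_2(0) = a_2 = 4
y_3 = S_3(0) = a_3 = 1
y_4 = S_4(0) = a_4 = 0
y_5 = S_4(3) = -2
t_q=7/2 is in segment 1 (τ=3/2); S_1(τ)=3047/2638

y_0=-4 y_1=-3 y_2=4 y_3=1 y_4=0 y_5=-2
S(7/2) = 3047/2638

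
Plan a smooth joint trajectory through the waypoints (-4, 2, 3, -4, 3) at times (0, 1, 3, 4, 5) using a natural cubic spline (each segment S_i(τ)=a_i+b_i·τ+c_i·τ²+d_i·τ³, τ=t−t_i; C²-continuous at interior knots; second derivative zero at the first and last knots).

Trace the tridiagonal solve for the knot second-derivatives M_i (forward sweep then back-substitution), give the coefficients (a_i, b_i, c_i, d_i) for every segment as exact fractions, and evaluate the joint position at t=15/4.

  seg 0: a=-4 b=1541/244 c=0 d=-77/244
  seg 1: a=2 b=655/122 c=-231/244 d=-363/488
  seg 2: a=3 b=-448/61 c=-330/61 d=351/61
  seg 3: a=-4 b=-55/61 c=723/61 d=-241/61
S(15/4) = -12195/3904

Δ: Δ0=6, Δ1=1/2, Δ2=-7, Δ3=7
row 1: diag=6, rhs=-33; c'=1/3, d'=-11/2
row 2: denom=6−2·1/3=16/3; d'=(-45−2·-11/2)/(16/3)=-51/8
row 3: denom=4−1·3/16=61/16; d'=(84−1·-51/8)/(61/16)=1446/61
back: M3=1446/61
back: M2=-51/8−3/16·1446/61=-660/61
back: M1=-11/2−1/3·-660/61=-231/122
M: M0=0, M1=-231/122, M2=-660/61, M3=1446/61, M4=0
seg 0: a=-4, c=M0/2=0, d=(M1−M0)/(6·1)=-77/244, b=Δ0−h0·(2M0+M1)/6=1541/244
seg 1: a=2, c=M1/2=-231/244, d=(M2−M1)/(6·2)=-363/488, b=Δ1−h1·(2M1+M2)/6=655/122
seg 2: a=3, c=M2/2=-330/61, d=(M3−M2)/(6·1)=351/61, b=Δ2−h2·(2M2+M3)/6=-448/61
seg 3: a=-4, c=M3/2=723/61, d=(M4−M3)/(6·1)=-241/61, b=Δ3−h3·(2M3+M4)/6=-55/61
t_q=15/4 → seg 2, τ=3/4; S=3+-448/61·τ+-330/61·τ²+351/61·τ³=-12195/3904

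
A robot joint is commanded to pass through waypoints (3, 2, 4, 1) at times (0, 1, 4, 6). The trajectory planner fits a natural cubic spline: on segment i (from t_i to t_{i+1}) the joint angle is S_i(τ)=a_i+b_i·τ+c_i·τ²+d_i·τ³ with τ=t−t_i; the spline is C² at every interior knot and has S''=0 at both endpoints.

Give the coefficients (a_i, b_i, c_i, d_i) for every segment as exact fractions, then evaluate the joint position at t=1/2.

Δ: Δ0=-1, Δ1=2/3, Δ2=-3/2
row 1: diag=8, rhs=10; c'=3/8, d'=5/4
row 2: denom=10−3·3/8=71/8; d'=(-13−3·5/4)/(71/8)=-134/71
back: M2=-134/71
back: M1=5/4−3/8·-134/71=139/71
M: M0=0, M1=139/71, M2=-134/71, M3=0
seg 0: a=3, c=M0/2=0, d=(M1−M0)/(6·1)=139/426, b=Δ0−h0·(2M0+M1)/6=-565/426
seg 1: a=2, c=M1/2=139/142, d=(M2−M1)/(6·3)=-91/426, b=Δ1−h1·(2M1+M2)/6=-74/213
seg 2: a=4, c=M2/2=-67/71, d=(M3−M2)/(6·2)=67/426, b=Δ2−h2·(2M2+M3)/6=-103/426
t_q=1/2 → seg 0, τ=1/2; S=3+-565/426·τ+0·τ²+139/426·τ³=2701/1136

  seg 0: a=3 b=-565/426 c=0 d=139/426
  seg 1: a=2 b=-74/213 c=139/142 d=-91/426
  seg 2: a=4 b=-103/426 c=-67/71 d=67/426
S(1/2) = 2701/1136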